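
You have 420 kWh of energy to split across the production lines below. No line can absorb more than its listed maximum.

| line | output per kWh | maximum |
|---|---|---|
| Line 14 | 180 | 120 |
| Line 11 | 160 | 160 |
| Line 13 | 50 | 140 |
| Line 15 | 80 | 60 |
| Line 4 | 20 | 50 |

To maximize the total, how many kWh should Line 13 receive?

80

Order the production lines by output per kWh: Line 14 180 > Line 11 160 > Line 15 80 > Line 13 50 > Line 4 20.
Give Line 14 120 to hit its cap of 120 → 300 left.
Line 11: +160 to 160 (cap) → 140 left.
Line 15 takes 60 to reach its cap of 60 → 80 left.
Line 13: +80 (room for 140) → 80. Pool exhausted.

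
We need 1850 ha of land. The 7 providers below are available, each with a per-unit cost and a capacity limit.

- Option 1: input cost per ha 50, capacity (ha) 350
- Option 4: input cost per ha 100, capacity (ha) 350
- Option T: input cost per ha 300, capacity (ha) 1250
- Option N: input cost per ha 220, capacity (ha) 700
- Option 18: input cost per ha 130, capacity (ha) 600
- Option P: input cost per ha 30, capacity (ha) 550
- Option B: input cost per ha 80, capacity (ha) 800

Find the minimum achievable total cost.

113000

Fill from the cheapest provider first.
Take 550 from Option P at 30 — need 1300 more.
Option 1 at 50: take all 350 ha — 950 still needed.
Take 800 from Option B at 80 — need 150 more.
Option 4 at 100: take 150 of its 350 — requirement met.
Option 18, Option N, Option T: unused.
Cost = 550×30 + 350×50 + 800×80 + 150×100 = 113000.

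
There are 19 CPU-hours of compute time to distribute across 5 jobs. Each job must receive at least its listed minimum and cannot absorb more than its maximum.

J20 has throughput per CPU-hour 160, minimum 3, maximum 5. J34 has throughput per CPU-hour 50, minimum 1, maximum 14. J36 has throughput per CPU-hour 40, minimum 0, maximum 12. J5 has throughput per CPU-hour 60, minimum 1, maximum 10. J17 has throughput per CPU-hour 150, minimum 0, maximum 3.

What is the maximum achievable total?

1900

Meeting every minimum uses 3+1+0+1+0 = 5 CPU-hours, leaving 14.
Highest throughput per CPU-hour first: J20 160 > J17 150 > J5 60 > J34 50 > J36 40.
J20 takes 2 more to reach its cap of 5 ; 12 left.
Give J17 3 more to hit its cap of 3 ; 9 left.
J5 takes 9 more to reach its cap of 10 ; 0 left.
Total = 160×5 + 50×1 + 60×10 + 150×3 = 1900.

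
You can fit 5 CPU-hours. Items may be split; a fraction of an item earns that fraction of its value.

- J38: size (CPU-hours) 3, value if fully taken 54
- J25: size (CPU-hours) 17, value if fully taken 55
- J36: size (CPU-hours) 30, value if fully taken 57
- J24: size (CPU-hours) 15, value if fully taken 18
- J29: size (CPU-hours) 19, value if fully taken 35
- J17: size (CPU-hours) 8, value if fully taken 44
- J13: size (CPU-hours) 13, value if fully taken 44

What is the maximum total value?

Rank by value-to-size ratio: J38 54/3≈18, J17 44/8≈5.5, J13 44/13≈3.38, J25 55/17≈3.24, J36 57/30≈1.9, J29 35/19≈1.84, J24 18/15≈1.2.
J38: take in full, 3 CPU-hours for value 54 — 2 left.
Fill the last 2 CPU-hours with part of J17: 2/8 of it earns 11.
Total value = 65.

65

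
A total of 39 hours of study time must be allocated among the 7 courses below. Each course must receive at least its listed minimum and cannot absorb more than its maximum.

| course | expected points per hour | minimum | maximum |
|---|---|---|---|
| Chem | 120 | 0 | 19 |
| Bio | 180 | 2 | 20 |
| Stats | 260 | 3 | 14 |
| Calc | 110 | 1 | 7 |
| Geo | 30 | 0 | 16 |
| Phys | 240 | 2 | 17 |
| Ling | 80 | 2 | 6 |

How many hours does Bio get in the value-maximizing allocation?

5

Meeting every minimum uses 0+2+3+1+0+2+2 = 10 hours, leaving 29.
Rank by expected points per hour: Stats 260 > Phys 240 > Bio 180 > Chem 120 > Calc 110 > Ling 80 > Geo 30.
Stats: +11 to 14 (cap) → 18 left.
Phys: +15 to 17 (cap) → 3 left.
Bio: +3 (room for 18) → 5. Pool exhausted.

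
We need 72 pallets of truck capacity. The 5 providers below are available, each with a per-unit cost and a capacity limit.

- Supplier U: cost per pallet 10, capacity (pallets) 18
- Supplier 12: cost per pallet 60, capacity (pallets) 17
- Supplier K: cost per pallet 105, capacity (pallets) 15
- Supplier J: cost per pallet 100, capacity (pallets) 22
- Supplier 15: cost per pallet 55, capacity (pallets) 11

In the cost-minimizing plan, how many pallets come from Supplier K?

4

Cheapest first:
Supplier U (10): use full 18 → 54 pallets to go.
Supplier 15 at 55: take all 11 pallets → 43 still needed.
Supplier 12 (60): use full 17 → 26 pallets to go.
Supplier J at 100: take all 22 pallets → 4 still needed.
Supplier K at 105: take 4 of its 15 → requirement met.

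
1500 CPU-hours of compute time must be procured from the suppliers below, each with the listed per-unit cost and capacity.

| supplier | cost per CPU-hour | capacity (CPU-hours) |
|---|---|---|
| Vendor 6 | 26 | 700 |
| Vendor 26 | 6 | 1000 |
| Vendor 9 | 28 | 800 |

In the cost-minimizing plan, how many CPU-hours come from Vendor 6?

500

Use suppliers in increasing cost order.
Take 1000 from Vendor 26 at 6 — need 500 more.
Vendor 6 at 26: take 500 of its 700 — requirement met.
Vendor 9: unused.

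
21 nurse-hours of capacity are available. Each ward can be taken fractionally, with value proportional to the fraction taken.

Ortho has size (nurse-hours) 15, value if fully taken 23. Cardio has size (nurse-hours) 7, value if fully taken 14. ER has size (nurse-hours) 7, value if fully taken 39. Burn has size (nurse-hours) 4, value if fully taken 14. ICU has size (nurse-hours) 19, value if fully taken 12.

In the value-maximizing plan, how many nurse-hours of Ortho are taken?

3

Sort by value density: ER 39/7≈5.57, Burn 14/4≈3.5, Cardio 14/7≈2, Ortho 23/15≈1.53, ICU 12/19≈0.632.
Take all of ER (7 nurse-hours, value 39) → 14 nurse-hours left.
Take all of Burn (4 nurse-hours, value 14) → 10 nurse-hours left.
All 7 nurse-hours of Cardio fit (value 14) → 3 remain.
Fill the last 3 nurse-hours with part of Ortho: 3/15 of it earns 4.6.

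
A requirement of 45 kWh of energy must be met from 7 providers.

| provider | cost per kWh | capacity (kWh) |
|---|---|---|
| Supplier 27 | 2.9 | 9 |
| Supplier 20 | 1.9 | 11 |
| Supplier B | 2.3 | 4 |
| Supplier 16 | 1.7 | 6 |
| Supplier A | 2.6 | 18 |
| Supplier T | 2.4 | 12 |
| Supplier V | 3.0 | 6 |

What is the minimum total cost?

Cheapest first:
Supplier 16 (1.7): use full 6 — 39 kWh to go.
Supplier 20 at 1.9: take all 11 kWh — 28 still needed.
Supplier B (2.3): use full 4 — 24 kWh to go.
Supplier T (2.4): use full 12 — 12 kWh to go.
Supplier A (2.6): take the remaining 12 — done.
Supplier 27, Supplier V: unused.
Cost = 6×1.7 + 11×1.9 + 4×2.3 + 12×2.4 + 12×2.6 = 100.3.

100.3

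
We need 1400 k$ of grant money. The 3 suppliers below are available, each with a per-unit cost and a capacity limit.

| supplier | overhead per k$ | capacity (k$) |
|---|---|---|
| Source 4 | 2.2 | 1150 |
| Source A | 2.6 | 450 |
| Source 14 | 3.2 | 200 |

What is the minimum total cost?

3180

Fill from the cheapest supplier first.
Take 1150 from Source 4 at 2.2 → need 250 more.
Take 250 from Source A at 2.6 to finish.
Source 14: unused.
Cost = 1150×2.2 + 250×2.6 = 3180.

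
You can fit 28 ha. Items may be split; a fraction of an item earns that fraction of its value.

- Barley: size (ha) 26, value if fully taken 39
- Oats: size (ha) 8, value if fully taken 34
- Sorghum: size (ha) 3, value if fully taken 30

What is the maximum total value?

Best value per unit of size first: Sorghum 30/3≈10, Oats 34/8≈4.25, Barley 39/26≈1.5.
Sorghum: take in full, 3 ha for value 30 ; 25 left.
Oats: take in full, 8 ha for value 34 ; 17 left.
17 ha left: a 17/26 share of Barley gives 39×17/26 = 25.5.
Total value = 89.5.

89.5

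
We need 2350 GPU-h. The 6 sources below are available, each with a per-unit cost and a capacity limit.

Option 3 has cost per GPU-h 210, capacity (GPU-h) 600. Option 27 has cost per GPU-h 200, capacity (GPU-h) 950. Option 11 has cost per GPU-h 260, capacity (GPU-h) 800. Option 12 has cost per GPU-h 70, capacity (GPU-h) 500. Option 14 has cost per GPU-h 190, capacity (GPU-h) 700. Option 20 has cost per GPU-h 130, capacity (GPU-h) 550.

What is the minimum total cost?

359500

Fill from the cheapest source first.
Option 12 (70): use full 500 → 1850 GPU-h to go.
Take 550 from Option 20 at 130 → need 1300 more.
Option 14 (190): use full 700 → 600 GPU-h to go.
Option 27 (200): take the remaining 600 → done.
Option 3, Option 11: unused.
Cost = 500×70 + 550×130 + 700×190 + 600×200 = 359500.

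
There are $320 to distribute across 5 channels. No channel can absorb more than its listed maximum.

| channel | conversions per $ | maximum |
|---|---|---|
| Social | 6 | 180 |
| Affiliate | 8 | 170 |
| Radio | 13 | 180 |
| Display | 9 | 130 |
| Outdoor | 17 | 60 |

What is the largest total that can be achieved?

Order the channels by conversions per $: Outdoor 17 > Radio 13 > Display 9 > Affiliate 8 > Social 6.
Give Outdoor 60 to hit its cap of 60 — 260 left.
Radio takes 180 to reach its cap of 180 — 80 left.
Only 80 left; Display takes them to reach 80.
Total = 13×180 + 9×80 + 17×60 = 4080.

4080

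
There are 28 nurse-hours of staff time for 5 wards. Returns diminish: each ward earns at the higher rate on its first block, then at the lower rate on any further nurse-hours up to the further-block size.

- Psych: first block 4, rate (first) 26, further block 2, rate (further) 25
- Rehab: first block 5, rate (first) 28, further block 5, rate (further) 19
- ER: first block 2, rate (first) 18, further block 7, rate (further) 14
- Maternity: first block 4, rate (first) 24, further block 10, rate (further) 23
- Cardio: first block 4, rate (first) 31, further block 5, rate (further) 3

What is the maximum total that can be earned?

721

Rank every tier by rate: Cardio/tier1 31 > Rehab/tier1 28 > Psych/tier1 26 > Psych/tier2 25 > Maternity/tier1 24 > Maternity/tier2 23 > Rehab/tier2 19 > ER/tier1 18 > ER/tier2 14 > Cardio/tier2 3.
Fill Cardio tier1 block (4 at 31) ; 24 left.
Fill Rehab tier1 block (5 at 28) ; 19 left.
Psych tier1 at 26: fill all 4 ; 15 left.
Psych/tier2 (25): +2 ; 13 left.
Maternity/tier1 (24): +4 ; 9 left.
9 remain; put them into Maternity tier2 at 23.
Total = 31×4 + 28×5 + 26×4 + 25×2 + 24×4 + 23×9 = 721.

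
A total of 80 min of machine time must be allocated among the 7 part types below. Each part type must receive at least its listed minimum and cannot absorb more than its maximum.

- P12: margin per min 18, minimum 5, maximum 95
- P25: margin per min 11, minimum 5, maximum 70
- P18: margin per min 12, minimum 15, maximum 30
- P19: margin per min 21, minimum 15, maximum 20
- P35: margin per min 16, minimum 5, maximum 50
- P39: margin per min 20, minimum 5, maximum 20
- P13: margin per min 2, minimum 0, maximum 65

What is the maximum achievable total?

Meeting every minimum uses 5+5+15+15+5+5+0 = 50 min, leaving 30.
Order the part types by margin per min: P19 21 > P39 20 > P12 18 > P35 16 > P18 12 > P25 11 > P13 2.
Give P19 5 more to hit its cap of 20 ; 25 left.
Give P39 15 more to hit its cap of 20 ; 10 left.
P12: +10 (room for 90) → 15. Pool exhausted.
Total = 18×15 + 11×5 + 12×15 + 21×20 + 16×5 + 20×20 = 1405.

1405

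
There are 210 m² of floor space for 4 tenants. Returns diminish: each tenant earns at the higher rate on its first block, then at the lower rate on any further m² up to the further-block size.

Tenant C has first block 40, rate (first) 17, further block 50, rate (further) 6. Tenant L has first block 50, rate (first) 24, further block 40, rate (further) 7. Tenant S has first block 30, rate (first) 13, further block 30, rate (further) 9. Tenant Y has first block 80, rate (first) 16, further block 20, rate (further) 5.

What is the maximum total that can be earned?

Order all 8 blocks by rate: Tenant L/T1 24 > Tenant C/T1 17 > Tenant Y/T1 16 > Tenant S/T1 13 > Tenant S/T2 9 > Tenant L/T2 7 > Tenant C/T2 6 > Tenant Y/T2 5.
Tenant L/T1 (24): +50 ; 160 left.
Tenant C/T1 (17): +40 ; 120 left.
Tenant Y/T1 (16): +80 ; 40 left.
Fill Tenant S T1 block (30 at 13) ; 10 left.
Tenant S T2 at 9: only 10 left, fill 10.
Total = 24×50 + 17×40 + 16×80 + 13×30 + 9×10 = 3640.

3640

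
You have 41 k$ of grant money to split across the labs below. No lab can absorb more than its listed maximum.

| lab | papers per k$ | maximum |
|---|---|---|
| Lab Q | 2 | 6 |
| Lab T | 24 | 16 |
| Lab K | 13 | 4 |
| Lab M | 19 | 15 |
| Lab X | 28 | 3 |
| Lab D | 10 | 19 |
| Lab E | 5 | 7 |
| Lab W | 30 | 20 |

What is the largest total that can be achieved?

Order the labs by papers per k$: Lab W 30 > Lab X 28 > Lab T 24 > Lab M 19 > Lab K 13 > Lab D 10 > Lab E 5 > Lab Q 2.
Lab W: +20 to 20 (cap) — 21 left.
Give Lab X 3 to hit its cap of 3 — 18 left.
Give Lab T 16 to hit its cap of 16 — 2 left.
Lab M: +2 (room for 15) → 2. Pool exhausted.
Total = 24×16 + 19×2 + 28×3 + 30×20 = 1106.

1106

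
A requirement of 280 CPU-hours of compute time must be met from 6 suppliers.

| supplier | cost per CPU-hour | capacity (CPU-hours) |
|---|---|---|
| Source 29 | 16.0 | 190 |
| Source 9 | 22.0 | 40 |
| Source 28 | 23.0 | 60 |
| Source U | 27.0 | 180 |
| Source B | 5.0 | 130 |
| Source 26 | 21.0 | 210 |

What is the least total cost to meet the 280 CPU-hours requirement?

Use suppliers in increasing cost order.
Source B at 5.0: take all 130 CPU-hours ; 150 still needed.
Take 150 from Source 29 at 16.0 to finish.
Source 26, Source 9, Source 28, Source U: unused.
Cost = 130×5.0 + 150×16.0 = 3050.

3050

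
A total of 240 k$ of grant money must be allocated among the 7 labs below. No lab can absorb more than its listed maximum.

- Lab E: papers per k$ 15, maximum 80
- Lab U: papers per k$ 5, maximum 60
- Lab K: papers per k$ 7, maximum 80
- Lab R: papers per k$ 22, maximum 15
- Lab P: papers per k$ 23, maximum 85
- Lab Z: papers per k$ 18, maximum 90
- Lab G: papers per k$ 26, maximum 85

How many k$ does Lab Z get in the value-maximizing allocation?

Rank by papers per k$: Lab G 26 > Lab P 23 > Lab R 22 > Lab Z 18 > Lab E 15 > Lab K 7 > Lab U 5.
Lab G: +85 to 85 (cap) ; 155 left.
Lab P: +85 to 85 (cap) ; 70 left.
Lab R takes 15 to reach its cap of 15 ; 55 left.
Lab Z: +55 (room for 90) → 55. Pool exhausted.

55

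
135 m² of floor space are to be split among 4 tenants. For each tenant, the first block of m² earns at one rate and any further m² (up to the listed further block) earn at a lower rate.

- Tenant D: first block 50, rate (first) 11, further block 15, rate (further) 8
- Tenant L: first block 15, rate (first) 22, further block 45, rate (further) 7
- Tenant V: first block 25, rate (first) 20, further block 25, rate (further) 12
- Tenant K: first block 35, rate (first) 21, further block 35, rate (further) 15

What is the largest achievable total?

2390

Order all 8 blocks by rate: Tenant L/first 22 > Tenant K/first 21 > Tenant V/first 20 > Tenant K/second 15 > Tenant V/second 12 > Tenant D/first 11 > Tenant D/second 8 > Tenant L/second 7.
Tenant L first at 22: fill all 15 ; 120 left.
Tenant K first at 21: fill all 35 ; 85 left.
Tenant V/first (20): +25 ; 60 left.
Tenant K/second (15): +35 ; 25 left.
Fill Tenant V second block (25 at 12) ; 0 left.
Total = 22×15 + 21×35 + 20×25 + 15×35 + 12×25 = 2390.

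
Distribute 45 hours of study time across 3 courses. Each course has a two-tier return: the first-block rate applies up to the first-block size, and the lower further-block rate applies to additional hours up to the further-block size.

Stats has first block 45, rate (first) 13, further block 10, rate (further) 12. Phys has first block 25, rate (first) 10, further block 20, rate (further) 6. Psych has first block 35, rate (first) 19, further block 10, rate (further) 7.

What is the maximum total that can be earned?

795

Treat each block as its own option and order by rate: Psych/tier1 19 > Stats/tier1 13 > Stats/tier2 12 > Phys/tier1 10 > Psych/tier2 7 > Phys/tier2 6.
Psych/tier1 (19): +35 → 10 left.
Stats/tier1: +10 of 45 at 13; pool empty.
Total = 19×35 + 13×10 = 795.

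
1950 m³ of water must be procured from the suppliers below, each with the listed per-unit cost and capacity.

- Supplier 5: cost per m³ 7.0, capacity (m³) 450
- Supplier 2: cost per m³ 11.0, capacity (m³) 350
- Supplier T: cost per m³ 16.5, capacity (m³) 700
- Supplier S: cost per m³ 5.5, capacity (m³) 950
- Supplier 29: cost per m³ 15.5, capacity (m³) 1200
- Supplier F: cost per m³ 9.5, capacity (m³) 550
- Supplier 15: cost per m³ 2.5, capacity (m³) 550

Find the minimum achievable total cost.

Use suppliers in increasing cost order.
Take 550 from Supplier 15 at 2.5 — need 1400 more.
Supplier S (5.5): use full 950 — 450 m³ to go.
Supplier 5 (7.0): use full 450 — 0 m³ to go.
Supplier F, Supplier 2, Supplier 29, Supplier T: unused.
Cost = 550×2.5 + 950×5.5 + 450×7.0 = 9750.

9750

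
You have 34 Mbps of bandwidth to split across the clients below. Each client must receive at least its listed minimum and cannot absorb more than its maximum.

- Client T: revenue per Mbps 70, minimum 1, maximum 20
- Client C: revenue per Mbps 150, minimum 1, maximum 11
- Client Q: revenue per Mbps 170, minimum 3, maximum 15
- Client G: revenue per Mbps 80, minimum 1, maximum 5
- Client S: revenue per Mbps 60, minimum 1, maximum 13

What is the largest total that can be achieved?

4800

Meeting every minimum uses 1+1+3+1+1 = 7 Mbps, leaving 27.
Order the clients by revenue per Mbps: Client Q 170 > Client C 150 > Client G 80 > Client T 70 > Client S 60.
Client Q: +12 to 15 (cap) → 15 left.
Give Client C 10 more to hit its cap of 11 → 5 left.
Client G takes 4 more to reach its cap of 5 → 1 left.
Client T: +1 (room for 19) → 2. Pool exhausted.
Total = 70×2 + 150×11 + 170×15 + 80×5 + 60×1 = 4800.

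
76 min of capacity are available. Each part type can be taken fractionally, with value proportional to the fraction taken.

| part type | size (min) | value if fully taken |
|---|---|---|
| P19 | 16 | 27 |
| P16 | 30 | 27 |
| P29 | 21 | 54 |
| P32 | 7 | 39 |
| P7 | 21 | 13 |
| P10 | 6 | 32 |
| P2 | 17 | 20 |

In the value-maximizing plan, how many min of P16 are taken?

9

Rank by value-to-size ratio: P32 39/7≈5.57, P10 32/6≈5.33, P29 54/21≈2.57, P19 27/16≈1.69, P2 20/17≈1.18, P16 27/30≈0.9, P7 13/21≈0.619.
Take all of P32 (7 min, value 39) — 69 min left.
All 6 min of P10 fit (value 32) — 63 remain.
All 21 min of P29 fit (value 54) — 42 remain.
Take all of P19 (16 min, value 27) — 26 min left.
All 17 min of P2 fit (value 20) — 9 remain.
9 min left: a 9/30 share of P16 gives 27×9/30 = 8.1.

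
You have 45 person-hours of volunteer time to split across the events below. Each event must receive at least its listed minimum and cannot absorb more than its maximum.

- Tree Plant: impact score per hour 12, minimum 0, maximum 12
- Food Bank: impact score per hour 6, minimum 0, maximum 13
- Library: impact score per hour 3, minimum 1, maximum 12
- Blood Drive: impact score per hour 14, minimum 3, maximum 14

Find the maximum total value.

Meeting every minimum uses 0+0+1+3 = 4 person-hours, leaving 41.
Order the events by impact score per hour: Blood Drive 14 > Tree Plant 12 > Food Bank 6 > Library 3.
Blood Drive takes 11 more to reach its cap of 14 ; 30 left.
Tree Plant: +12 to 12 (cap) ; 18 left.
Give Food Bank 13 more to hit its cap of 13 ; 5 left.
Library: +5 (room for 11) → 6. Pool exhausted.
Total = 12×12 + 6×13 + 3×6 + 14×14 = 436.

436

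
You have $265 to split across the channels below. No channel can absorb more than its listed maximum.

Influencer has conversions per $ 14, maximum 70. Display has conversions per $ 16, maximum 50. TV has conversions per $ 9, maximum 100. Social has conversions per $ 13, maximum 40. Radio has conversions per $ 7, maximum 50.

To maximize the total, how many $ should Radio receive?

5

Order the channels by conversions per $: Display 16 > Influencer 14 > Social 13 > TV 9 > Radio 7.
Display: +50 to 50 (cap) — 215 left.
Give Influencer 70 to hit its cap of 70 — 145 left.
Social: +40 to 40 (cap) — 105 left.
TV takes 100 to reach its cap of 100 — 5 left.
Radio has room for 50 but only 5 remain, so it gets 5.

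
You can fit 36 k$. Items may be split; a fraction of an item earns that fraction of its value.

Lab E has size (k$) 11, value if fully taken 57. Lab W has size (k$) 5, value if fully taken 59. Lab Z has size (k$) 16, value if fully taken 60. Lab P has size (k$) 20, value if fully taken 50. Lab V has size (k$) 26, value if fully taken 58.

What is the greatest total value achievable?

186

Rank by value-to-size ratio: Lab W 59/5≈11.8, Lab E 57/11≈5.18, Lab Z 60/16≈3.75, Lab P 50/20≈2.5, Lab V 58/26≈2.23.
Take all of Lab W (5 k$, value 59) — 31 k$ left.
Take all of Lab E (11 k$, value 57) — 20 k$ left.
Lab Z: take in full, 16 k$ for value 60 — 4 left.
Fill the last 4 k$ with part of Lab P: 4/20 of it earns 10.
Total value = 186.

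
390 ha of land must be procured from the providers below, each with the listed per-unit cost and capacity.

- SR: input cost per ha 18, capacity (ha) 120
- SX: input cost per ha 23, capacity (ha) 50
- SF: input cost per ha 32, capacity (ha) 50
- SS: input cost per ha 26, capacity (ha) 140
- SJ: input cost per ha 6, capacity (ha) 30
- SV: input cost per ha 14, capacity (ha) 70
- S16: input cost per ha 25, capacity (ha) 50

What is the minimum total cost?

Fill from the cheapest provider first.
SJ at 6: take all 30 ha — 360 still needed.
Take 70 from SV at 14 — need 290 more.
Take 120 from SR at 18 — need 170 more.
SX at 23: take all 50 ha — 120 still needed.
Take 50 from S16 at 25 — need 70 more.
SS at 26: take 70 of its 140 — requirement met.
SF: unused.
Cost = 30×6 + 70×14 + 120×18 + 50×23 + 50×25 + 70×26 = 7540.

7540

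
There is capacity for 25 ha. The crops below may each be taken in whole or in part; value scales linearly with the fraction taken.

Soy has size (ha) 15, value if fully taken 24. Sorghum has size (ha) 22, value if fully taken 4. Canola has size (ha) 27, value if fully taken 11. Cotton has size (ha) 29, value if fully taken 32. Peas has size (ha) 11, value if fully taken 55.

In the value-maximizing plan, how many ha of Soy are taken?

14

Best value per unit of size first: Peas 55/11≈5, Soy 24/15≈1.6, Cotton 32/29≈1.1, Canola 11/27≈0.407, Sorghum 4/22≈0.182.
All 11 ha of Peas fit (value 55) ; 14 remain.
14 ha left: a 14/15 share of Soy gives 24×14/15 = 22.4.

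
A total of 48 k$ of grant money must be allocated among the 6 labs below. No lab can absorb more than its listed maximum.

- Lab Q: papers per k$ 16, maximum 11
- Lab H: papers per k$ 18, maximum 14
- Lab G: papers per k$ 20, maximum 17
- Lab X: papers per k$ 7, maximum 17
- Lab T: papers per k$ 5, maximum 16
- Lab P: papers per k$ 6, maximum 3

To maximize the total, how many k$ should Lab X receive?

6

Highest papers per k$ first: Lab G 20 > Lab H 18 > Lab Q 16 > Lab X 7 > Lab P 6 > Lab T 5.
Lab G takes 17 to reach its cap of 17 — 31 left.
Lab H takes 14 to reach its cap of 14 — 17 left.
Lab Q: +11 to 11 (cap) — 6 left.
Lab X: +6 (room for 17) → 6. Pool exhausted.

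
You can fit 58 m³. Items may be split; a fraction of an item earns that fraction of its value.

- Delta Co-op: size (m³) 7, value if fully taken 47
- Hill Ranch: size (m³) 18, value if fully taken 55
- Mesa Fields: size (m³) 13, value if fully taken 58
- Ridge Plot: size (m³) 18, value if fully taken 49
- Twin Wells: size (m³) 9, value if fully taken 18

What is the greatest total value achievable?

213

Rank by value-to-size ratio: Delta Co-op 47/7≈6.71, Mesa Fields 58/13≈4.46, Hill Ranch 55/18≈3.06, Ridge Plot 49/18≈2.72, Twin Wells 18/9≈2.
All 7 m³ of Delta Co-op fit (value 47) ; 51 remain.
All 13 m³ of Mesa Fields fit (value 58) ; 38 remain.
Hill Ranch: take in full, 18 m³ for value 55 ; 20 left.
All 18 m³ of Ridge Plot fit (value 49) ; 2 remain.
Only 2 m³ remain; take 2/9 of Twin Wells for value 18×2/9 = 4.
Total value = 213.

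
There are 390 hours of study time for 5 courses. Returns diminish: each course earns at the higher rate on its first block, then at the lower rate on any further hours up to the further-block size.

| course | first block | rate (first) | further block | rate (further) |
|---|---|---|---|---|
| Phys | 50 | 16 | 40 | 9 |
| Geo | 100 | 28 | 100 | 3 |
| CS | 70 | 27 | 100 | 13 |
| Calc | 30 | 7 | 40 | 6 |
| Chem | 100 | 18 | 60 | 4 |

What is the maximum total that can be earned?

8200

Rank every tier by rate: Geo/first 28 > CS/first 27 > Chem/first 18 > Phys/first 16 > CS/second 13 > Phys/second 9 > Calc/first 7 > Calc/second 6 > Chem/second 4 > Geo/second 3.
Geo/first (28): +100 ; 290 left.
CS first at 27: fill all 70 ; 220 left.
Fill Chem first block (100 at 18) ; 120 left.
Fill Phys first block (50 at 16) ; 70 left.
CS/second: +70 of 100 at 13; pool empty.
Total = 28×100 + 27×70 + 18×100 + 16×50 + 13×70 = 8200.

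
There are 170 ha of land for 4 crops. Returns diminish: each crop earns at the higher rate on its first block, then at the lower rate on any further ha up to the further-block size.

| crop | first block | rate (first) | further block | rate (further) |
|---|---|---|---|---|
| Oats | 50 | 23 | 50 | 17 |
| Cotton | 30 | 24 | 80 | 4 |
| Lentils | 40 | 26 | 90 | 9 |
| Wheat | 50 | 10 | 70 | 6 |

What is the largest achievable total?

3760

Treat each block as its own option and order by rate: Lentils/first 26 > Cotton/first 24 > Oats/first 23 > Oats/second 17 > Wheat/first 10 > Lentils/second 9 > Wheat/second 6 > Cotton/second 4.
Lentils first at 26: fill all 40 — 130 left.
Cotton first at 24: fill all 30 — 100 left.
Oats first at 23: fill all 50 — 50 left.
Oats second at 17: fill all 50 — 0 left.
Total = 26×40 + 24×30 + 23×50 + 17×50 = 3760.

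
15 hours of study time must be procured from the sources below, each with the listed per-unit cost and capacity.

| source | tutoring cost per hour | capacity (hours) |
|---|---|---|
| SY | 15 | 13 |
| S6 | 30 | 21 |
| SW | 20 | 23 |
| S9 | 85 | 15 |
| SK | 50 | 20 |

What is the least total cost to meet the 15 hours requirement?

Fill from the cheapest source first.
SY (15): use full 13 ; 2 hours to go.
SW at 20: take 2 of its 23 ; requirement met.
S6, SK, S9: unused.
Cost = 13×15 + 2×20 = 235.

235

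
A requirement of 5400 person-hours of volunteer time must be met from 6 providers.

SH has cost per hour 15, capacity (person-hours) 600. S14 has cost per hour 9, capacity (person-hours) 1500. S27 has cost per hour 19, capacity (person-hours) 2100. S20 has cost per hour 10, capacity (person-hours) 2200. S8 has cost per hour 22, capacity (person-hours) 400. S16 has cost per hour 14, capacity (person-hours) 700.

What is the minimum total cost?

Cheapest first:
S14 at 9: take all 1500 person-hours — 3900 still needed.
S20 at 10: take all 2200 person-hours — 1700 still needed.
S16 (14): use full 700 — 1000 person-hours to go.
SH (15): use full 600 — 400 person-hours to go.
S27 (19): take the remaining 400 — done.
S8: unused.
Cost = 1500×9 + 2200×10 + 700×14 + 600×15 + 400×19 = 61900.

61900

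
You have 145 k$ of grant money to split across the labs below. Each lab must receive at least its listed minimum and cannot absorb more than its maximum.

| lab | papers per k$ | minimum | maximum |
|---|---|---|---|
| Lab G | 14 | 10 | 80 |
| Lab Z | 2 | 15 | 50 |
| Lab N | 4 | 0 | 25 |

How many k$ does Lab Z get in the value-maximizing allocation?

40

Meeting every minimum uses 10+15+0 = 25 k$, leaving 120.
Order the labs by papers per k$: Lab G 14 > Lab N 4 > Lab Z 2.
Give Lab G 70 more to hit its cap of 80 — 50 left.
Give Lab N 25 more to hit its cap of 25 — 25 left.
Lab Z: +25 (room for 35) → 40. Pool exhausted.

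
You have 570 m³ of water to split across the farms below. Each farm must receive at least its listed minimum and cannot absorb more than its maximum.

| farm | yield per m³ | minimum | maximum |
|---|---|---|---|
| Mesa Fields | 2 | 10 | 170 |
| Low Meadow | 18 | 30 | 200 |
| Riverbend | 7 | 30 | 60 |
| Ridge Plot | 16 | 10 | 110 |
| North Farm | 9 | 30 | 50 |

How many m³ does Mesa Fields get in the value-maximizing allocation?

150

Meeting every minimum uses 10+30+30+10+30 = 110 m³, leaving 460.
Order the farms by yield per m³: Low Meadow 18 > Ridge Plot 16 > North Farm 9 > Riverbend 7 > Mesa Fields 2.
Give Low Meadow 170 more to hit its cap of 200 ; 290 left.
Ridge Plot takes 100 more to reach its cap of 110 ; 190 left.
North Farm takes 20 more to reach its cap of 50 ; 170 left.
Riverbend: +30 to 60 (cap) ; 140 left.
Mesa Fields has room for 160 more but only 140 remain, so it gets 150.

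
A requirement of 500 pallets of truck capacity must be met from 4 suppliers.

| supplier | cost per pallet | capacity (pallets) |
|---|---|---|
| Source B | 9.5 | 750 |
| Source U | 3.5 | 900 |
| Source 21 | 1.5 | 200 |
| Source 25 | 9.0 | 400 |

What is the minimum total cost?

Use suppliers in increasing cost order.
Take 200 from Source 21 at 1.5 ; need 300 more.
Source U at 3.5: take 300 of its 900 ; requirement met.
Source 25, Source B: unused.
Cost = 200×1.5 + 300×3.5 = 1350.

1350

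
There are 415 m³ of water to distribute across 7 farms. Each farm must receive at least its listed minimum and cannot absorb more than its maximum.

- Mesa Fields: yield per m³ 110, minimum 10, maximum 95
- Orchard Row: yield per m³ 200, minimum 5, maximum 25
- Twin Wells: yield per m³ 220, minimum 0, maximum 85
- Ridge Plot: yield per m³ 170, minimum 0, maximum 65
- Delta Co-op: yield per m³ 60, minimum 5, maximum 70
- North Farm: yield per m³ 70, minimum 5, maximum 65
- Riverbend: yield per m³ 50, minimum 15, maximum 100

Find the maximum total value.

54400

Meeting every minimum uses 10+5+0+0+5+5+15 = 40 m³, leaving 375.
Highest yield per m³ first: Twin Wells 220 > Orchard Row 200 > Ridge Plot 170 > Mesa Fields 110 > North Farm 70 > Delta Co-op 60 > Riverbend 50.
Give Twin Wells 85 more to hit its cap of 85 → 290 left.
Orchard Row: +20 to 25 (cap) → 270 left.
Ridge Plot takes 65 more to reach its cap of 65 → 205 left.
Give Mesa Fields 85 more to hit its cap of 95 → 120 left.
North Farm: +60 to 65 (cap) → 60 left.
Delta Co-op: +60 (room for 65) → 65. Pool exhausted.
Total = 110×95 + 200×25 + 220×85 + 170×65 + 60×65 + 70×65 + 50×15 = 54400.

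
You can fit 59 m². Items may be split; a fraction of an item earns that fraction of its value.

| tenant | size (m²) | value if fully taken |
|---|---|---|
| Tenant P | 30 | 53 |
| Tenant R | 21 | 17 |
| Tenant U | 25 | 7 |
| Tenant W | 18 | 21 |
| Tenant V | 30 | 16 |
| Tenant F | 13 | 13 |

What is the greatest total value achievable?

Rank by value-to-size ratio: Tenant P 53/30≈1.77, Tenant W 21/18≈1.17, Tenant F 13/13≈1, Tenant R 17/21≈0.81, Tenant V 16/30≈0.533, Tenant U 7/25≈0.28.
Take all of Tenant P (30 m², value 53) → 29 m² left.
Tenant W: take in full, 18 m² for value 21 → 11 left.
Fill the last 11 m² with part of Tenant F: 11/13 of it earns 11.
Total value = 85.

85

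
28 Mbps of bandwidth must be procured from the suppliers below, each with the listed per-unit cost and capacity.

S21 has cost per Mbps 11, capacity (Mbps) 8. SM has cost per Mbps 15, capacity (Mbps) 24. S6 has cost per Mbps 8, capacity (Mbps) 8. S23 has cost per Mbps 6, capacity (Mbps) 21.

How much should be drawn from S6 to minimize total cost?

Use suppliers in increasing cost order.
Take 21 from S23 at 6 ; need 7 more.
S6 at 8: take 7 of its 8 ; requirement met.
S21, SM: unused.

7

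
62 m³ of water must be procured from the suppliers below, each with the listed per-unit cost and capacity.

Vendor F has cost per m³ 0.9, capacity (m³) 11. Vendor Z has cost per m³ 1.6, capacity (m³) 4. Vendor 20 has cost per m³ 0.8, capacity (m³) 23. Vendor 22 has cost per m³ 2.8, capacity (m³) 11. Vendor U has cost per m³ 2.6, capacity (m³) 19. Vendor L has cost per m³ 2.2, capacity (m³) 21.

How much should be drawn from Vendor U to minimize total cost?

Cheapest first:
Vendor 20 at 0.8: take all 23 m³ ; 39 still needed.
Vendor F (0.9): use full 11 ; 28 m³ to go.
Take 4 from Vendor Z at 1.6 ; need 24 more.
Vendor L at 2.2: take all 21 m³ ; 3 still needed.
Vendor U at 2.6: take 3 of its 19 ; requirement met.
Vendor 22: unused.

3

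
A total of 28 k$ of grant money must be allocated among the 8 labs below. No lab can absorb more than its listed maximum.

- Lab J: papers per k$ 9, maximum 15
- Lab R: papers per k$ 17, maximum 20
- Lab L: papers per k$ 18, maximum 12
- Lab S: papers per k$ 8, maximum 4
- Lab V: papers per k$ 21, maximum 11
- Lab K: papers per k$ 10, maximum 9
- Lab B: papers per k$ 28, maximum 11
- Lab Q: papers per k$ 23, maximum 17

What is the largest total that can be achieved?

Highest papers per k$ first: Lab B 28 > Lab Q 23 > Lab V 21 > Lab L 18 > Lab R 17 > Lab K 10 > Lab J 9 > Lab S 8.
Lab B takes 11 to reach its cap of 11 ; 17 left.
Lab Q takes 17 to reach its cap of 17 ; 0 left.
Total = 28×11 + 23×17 = 699.

699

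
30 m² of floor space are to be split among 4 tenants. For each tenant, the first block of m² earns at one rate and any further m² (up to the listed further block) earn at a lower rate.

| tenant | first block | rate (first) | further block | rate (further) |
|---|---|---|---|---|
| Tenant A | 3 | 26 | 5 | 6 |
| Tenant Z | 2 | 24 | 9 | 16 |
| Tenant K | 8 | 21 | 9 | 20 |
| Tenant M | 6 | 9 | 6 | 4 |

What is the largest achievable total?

Rank every tier by rate: Tenant A/T1 26 > Tenant Z/T1 24 > Tenant K/T1 21 > Tenant K/T2 20 > Tenant Z/T2 16 > Tenant M/T1 9 > Tenant A/T2 6 > Tenant M/T2 4.
Tenant A T1 at 26: fill all 3 — 27 left.
Tenant Z T1 at 24: fill all 2 — 25 left.
Fill Tenant K T1 block (8 at 21) — 17 left.
Tenant K T2 at 20: fill all 9 — 8 left.
8 remain; put them into Tenant Z T2 at 16.
Total = 26×3 + 24×2 + 21×8 + 20×9 + 16×8 = 602.

602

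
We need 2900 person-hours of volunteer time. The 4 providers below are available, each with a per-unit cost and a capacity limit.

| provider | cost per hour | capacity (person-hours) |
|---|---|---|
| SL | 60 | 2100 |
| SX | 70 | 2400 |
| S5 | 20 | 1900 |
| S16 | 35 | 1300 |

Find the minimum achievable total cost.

73000

Use providers in increasing cost order.
S5 at 20: take all 1900 person-hours — 1000 still needed.
S16 (35): take the remaining 1000 — done.
SL, SX: unused.
Cost = 1900×20 + 1000×35 = 73000.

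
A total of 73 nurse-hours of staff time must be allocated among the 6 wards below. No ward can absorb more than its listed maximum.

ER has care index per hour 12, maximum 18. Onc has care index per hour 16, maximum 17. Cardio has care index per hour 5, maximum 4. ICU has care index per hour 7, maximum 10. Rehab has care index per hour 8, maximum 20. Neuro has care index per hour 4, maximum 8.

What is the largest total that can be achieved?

Highest care index per hour first: Onc 16 > ER 12 > Rehab 8 > ICU 7 > Cardio 5 > Neuro 4.
Onc: +17 to 17 (cap) ; 56 left.
ER takes 18 to reach its cap of 18 ; 38 left.
Give Rehab 20 to hit its cap of 20 ; 18 left.
ICU takes 10 to reach its cap of 10 ; 8 left.
Give Cardio 4 to hit its cap of 4 ; 4 left.
Only 4 left; Neuro takes them to reach 4.
Total = 12×18 + 16×17 + 5×4 + 7×10 + 8×20 + 4×4 = 754.

754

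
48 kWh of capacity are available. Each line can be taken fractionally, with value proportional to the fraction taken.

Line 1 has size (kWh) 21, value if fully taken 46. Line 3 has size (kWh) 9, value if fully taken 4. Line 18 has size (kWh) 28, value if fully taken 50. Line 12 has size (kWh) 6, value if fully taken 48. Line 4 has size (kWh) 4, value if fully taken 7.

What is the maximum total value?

131.5

Sort by value density: Line 12 48/6≈8, Line 1 46/21≈2.19, Line 18 50/28≈1.79, Line 4 7/4≈1.75, Line 3 4/9≈0.444.
Line 12: take in full, 6 kWh for value 48 → 42 left.
Take all of Line 1 (21 kWh, value 46) → 21 kWh left.
21 kWh left: a 21/28 share of Line 18 gives 50×21/28 = 37.5.
Total value = 131.5.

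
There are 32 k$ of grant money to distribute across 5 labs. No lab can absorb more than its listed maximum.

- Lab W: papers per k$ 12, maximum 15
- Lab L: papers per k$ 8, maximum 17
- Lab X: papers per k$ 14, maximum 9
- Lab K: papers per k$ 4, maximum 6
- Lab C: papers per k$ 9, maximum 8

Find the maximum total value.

378

Rank by papers per k$: Lab X 14 > Lab W 12 > Lab C 9 > Lab L 8 > Lab K 4.
Give Lab X 9 to hit its cap of 9 — 23 left.
Give Lab W 15 to hit its cap of 15 — 8 left.
Lab C takes 8 to reach its cap of 8 — 0 left.
Total = 12×15 + 14×9 + 9×8 = 378.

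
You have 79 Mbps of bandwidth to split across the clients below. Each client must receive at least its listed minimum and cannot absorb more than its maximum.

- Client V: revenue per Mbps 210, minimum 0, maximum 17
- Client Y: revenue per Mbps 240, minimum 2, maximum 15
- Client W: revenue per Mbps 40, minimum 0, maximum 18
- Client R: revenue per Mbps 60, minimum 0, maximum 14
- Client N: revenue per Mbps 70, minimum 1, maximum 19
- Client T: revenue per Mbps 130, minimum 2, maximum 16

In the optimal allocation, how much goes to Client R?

12

Meeting every minimum uses 0+2+0+0+1+2 = 5 Mbps, leaving 74.
Rank by revenue per Mbps: Client Y 240 > Client V 210 > Client T 130 > Client N 70 > Client R 60 > Client W 40.
Client Y: +13 to 15 (cap) ; 61 left.
Client V: +17 to 17 (cap) ; 44 left.
Client T takes 14 more to reach its cap of 16 ; 30 left.
Give Client N 18 more to hit its cap of 19 ; 12 left.
Client R: +12 (room for 14) → 12. Pool exhausted.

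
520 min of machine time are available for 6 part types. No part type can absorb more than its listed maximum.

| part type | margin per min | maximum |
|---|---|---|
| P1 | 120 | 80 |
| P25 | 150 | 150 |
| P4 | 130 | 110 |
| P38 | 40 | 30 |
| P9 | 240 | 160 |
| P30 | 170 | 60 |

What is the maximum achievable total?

Rank by margin per min: P9 240 > P30 170 > P25 150 > P4 130 > P1 120 > P38 40.
P9 takes 160 to reach its cap of 160 ; 360 left.
P30: +60 to 60 (cap) ; 300 left.
P25: +150 to 150 (cap) ; 150 left.
P4 takes 110 to reach its cap of 110 ; 40 left.
Only 40 left; P1 takes them to reach 40.
Total = 120×40 + 150×150 + 130×110 + 240×160 + 170×60 = 90200.

90200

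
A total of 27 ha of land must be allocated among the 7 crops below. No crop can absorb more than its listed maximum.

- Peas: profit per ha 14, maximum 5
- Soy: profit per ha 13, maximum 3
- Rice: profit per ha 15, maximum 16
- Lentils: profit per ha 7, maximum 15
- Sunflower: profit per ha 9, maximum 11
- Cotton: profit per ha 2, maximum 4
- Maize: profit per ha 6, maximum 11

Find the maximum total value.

Order the crops by profit per ha: Rice 15 > Peas 14 > Soy 13 > Sunflower 9 > Lentils 7 > Maize 6 > Cotton 2.
Rice takes 16 to reach its cap of 16 ; 11 left.
Peas: +5 to 5 (cap) ; 6 left.
Soy takes 3 to reach its cap of 3 ; 3 left.
Sunflower has room for 11 but only 3 remain, so it gets 3.
Total = 14×5 + 13×3 + 15×16 + 9×3 = 376.

376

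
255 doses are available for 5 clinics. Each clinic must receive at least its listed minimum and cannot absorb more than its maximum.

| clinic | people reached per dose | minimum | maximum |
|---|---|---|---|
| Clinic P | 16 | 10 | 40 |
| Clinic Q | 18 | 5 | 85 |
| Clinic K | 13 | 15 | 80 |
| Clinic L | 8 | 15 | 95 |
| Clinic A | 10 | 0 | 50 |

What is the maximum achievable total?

3680

Meeting every minimum uses 10+5+15+15+0 = 45 doses, leaving 210.
Rank by people reached per dose: Clinic Q 18 > Clinic P 16 > Clinic K 13 > Clinic A 10 > Clinic L 8.
Clinic Q takes 80 more to reach its cap of 85 — 130 left.
Clinic P takes 30 more to reach its cap of 40 — 100 left.
Clinic K takes 65 more to reach its cap of 80 — 35 left.
Clinic A: +35 (room for 50) → 35. Pool exhausted.
Total = 16×40 + 18×85 + 13×80 + 8×15 + 10×35 = 3680.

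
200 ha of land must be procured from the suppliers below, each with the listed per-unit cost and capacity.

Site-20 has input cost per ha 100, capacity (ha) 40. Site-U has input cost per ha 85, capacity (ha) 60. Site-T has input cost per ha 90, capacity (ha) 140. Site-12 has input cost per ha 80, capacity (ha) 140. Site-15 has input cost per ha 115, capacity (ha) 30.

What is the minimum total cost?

Fill from the cheapest supplier first.
Take 140 from Site-12 at 80 — need 60 more.
Site-U at 85: take all 60 ha — 0 still needed.
Site-T, Site-20, Site-15: unused.
Cost = 140×80 + 60×85 = 16300.

16300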